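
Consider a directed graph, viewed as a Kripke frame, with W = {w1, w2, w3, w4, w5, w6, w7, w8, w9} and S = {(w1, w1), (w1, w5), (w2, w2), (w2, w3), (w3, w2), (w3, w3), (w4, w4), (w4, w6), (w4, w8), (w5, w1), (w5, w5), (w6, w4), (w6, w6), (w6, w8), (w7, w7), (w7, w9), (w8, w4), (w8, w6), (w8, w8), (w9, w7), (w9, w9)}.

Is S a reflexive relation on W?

Yes

Reflexive: yes — every world is S-related to itself.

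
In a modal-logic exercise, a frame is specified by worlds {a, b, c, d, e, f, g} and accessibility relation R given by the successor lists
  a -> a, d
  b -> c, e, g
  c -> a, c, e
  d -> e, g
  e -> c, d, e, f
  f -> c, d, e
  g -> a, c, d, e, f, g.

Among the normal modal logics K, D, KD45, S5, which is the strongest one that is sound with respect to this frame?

Serial (axiom D): yes — every world has a successor (e.g. a R a).
Euclidean (axiom 5): no — b R c and b R g, but not c R g.
Transitive (axiom 4): no — a R d and d R e, but not a R e.
Reflexive (axiom T): no — b is not related to itself.
So F validates K, D; KD45 would additionally require R to be Euclidean and transitive. The strongest is D.

D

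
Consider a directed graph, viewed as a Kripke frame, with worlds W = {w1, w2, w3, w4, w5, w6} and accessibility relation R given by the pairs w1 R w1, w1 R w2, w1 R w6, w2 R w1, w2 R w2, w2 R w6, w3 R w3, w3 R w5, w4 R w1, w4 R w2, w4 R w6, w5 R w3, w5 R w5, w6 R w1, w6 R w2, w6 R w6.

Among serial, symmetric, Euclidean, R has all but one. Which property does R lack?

symmetric

Serial: yes — every world has a successor (e.g. w1 R w1).
Symmetric: no — w4 R w1 but not w1 R w4.
Euclidean: yes — any two successors of a common world are R-related.
Only symmetric fails.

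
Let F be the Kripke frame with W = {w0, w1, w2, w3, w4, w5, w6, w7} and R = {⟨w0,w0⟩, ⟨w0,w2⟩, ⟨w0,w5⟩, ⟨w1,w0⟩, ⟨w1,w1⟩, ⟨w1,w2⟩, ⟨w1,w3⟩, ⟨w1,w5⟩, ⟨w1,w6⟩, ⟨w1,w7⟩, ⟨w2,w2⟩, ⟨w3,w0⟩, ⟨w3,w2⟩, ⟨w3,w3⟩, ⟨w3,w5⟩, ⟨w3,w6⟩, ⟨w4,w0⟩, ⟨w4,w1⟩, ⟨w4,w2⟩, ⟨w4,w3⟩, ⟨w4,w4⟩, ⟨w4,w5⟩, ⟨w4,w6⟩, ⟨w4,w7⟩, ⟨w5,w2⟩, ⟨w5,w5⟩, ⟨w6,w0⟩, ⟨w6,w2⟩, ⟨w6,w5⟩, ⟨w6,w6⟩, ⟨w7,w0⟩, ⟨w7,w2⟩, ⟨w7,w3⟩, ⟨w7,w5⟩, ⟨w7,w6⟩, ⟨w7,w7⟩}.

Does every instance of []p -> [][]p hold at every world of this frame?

By correspondence theory, 4 is valid on a frame iff R is transitive.
Transitive: yes — every two-step R-path is closed by a direct edge.

Yes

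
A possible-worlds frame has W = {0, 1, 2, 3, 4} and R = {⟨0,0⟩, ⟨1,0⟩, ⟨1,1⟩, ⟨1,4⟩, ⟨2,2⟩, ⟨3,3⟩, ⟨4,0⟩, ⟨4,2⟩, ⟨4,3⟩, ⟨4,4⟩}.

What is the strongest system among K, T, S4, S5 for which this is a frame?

T

Reflexive (axiom T): yes — every world is R-related to itself.
Transitive (axiom 4): no — 1 R 4 and 4 R 2, but not 1 R 2.
Euclidean (axiom 5): no — 1 R 0 and 1 R 4, but not 0 R 4.
So F validates K, T; S4 would additionally require R to be transitive. The strongest is T.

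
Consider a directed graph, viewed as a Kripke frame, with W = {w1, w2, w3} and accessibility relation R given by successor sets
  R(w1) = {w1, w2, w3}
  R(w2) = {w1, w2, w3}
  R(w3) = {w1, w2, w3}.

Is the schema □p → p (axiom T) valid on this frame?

Yes

The schema T characterises exactly the reflexive frames.
Reflexive: yes — every world is R-related to itself.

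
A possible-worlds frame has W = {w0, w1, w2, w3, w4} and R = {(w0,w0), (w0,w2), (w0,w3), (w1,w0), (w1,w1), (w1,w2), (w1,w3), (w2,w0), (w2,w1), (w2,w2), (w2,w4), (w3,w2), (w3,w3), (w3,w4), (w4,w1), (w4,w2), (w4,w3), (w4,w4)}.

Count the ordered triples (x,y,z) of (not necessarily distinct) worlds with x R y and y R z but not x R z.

13

Enumerating: (w0,w2,w1), (w0,w2,w4), (w0,w3,w4), (w1,w2,w4), (w1,w3,w4), (w2,w0,w3), (w2,w1,w3), (w2,w4,w3), (w3,w2,w0), (w3,w2,w1), (w3,w4,w1), (w4,w1,w0), (w4,w2,w0).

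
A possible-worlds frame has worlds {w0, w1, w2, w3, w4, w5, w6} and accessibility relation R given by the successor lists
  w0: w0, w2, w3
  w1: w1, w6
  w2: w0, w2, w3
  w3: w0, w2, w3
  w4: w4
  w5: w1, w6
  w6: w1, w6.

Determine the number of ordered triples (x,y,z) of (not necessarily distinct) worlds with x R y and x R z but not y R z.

R is Euclidean; there are no such tuples.

0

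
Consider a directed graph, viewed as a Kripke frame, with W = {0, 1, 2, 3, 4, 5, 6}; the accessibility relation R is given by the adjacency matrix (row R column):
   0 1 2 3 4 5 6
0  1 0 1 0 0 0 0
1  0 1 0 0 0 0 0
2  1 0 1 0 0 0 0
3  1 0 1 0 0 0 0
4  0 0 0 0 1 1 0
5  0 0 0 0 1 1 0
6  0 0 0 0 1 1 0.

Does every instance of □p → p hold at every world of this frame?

The schema T characterises exactly the reflexive frames.
Reflexive: no — 3 is not related to itself.

No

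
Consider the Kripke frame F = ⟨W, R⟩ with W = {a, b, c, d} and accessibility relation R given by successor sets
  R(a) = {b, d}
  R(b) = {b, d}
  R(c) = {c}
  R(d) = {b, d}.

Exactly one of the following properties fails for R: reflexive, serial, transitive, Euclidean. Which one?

Reflexive: no — a is not related to itself.
Serial: yes — every world has a successor (e.g. a R b).
Transitive: yes — every two-step R-path is closed by a direct edge.
Euclidean: yes — any two successors of a common world are R-related.
Only reflexive fails.

reflexive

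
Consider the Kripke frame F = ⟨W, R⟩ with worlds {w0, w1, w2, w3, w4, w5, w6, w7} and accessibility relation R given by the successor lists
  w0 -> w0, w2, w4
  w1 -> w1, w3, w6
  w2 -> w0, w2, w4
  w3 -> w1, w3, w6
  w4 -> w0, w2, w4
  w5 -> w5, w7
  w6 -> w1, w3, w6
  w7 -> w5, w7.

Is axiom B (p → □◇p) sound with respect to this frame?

Axiom B corresponds to the accessibility relation being symmetric.
Symmetric: yes — every pair in R has its reverse in R.

Yes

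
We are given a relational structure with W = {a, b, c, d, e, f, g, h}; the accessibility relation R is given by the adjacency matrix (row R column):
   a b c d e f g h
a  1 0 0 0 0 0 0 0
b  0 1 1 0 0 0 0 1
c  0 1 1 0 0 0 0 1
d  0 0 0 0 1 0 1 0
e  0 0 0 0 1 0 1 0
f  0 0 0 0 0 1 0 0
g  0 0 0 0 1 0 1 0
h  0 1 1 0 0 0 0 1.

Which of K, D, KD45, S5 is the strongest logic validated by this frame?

KD45

Serial (axiom D): yes — every world has a successor (e.g. a R a).
Euclidean (axiom 5): yes — any two successors of a common world are R-related.
Transitive (axiom 4): yes — every two-step R-path is closed by a direct edge.
Reflexive (axiom T): no — d is not related to itself.
So F validates K, D, KD45; S5 would additionally require R to be reflexive. The strongest is KD45.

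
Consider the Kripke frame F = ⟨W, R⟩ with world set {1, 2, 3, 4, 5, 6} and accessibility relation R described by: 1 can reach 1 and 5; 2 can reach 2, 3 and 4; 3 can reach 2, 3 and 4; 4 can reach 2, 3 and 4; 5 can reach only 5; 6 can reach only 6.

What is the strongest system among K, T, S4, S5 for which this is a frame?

S4

Reflexive (axiom T): yes — every world is R-related to itself.
Transitive (axiom 4): yes — every two-step R-path is closed by a direct edge.
Euclidean (axiom 5): no — 1 R 5 and 1 R 1, but not 5 R 1.
So F validates K, T, S4; S5 would additionally require R to be Euclidean. The strongest is S4.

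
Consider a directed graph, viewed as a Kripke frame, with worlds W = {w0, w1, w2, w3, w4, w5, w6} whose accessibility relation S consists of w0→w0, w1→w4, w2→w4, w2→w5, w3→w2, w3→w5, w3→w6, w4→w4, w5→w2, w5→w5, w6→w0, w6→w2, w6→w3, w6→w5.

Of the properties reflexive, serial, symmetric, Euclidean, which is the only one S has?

Reflexive: no — w1 is not related to itself.
Serial: yes — every world has a successor (e.g. w0 S w0).
Symmetric: no — w1 S w4 but not w4 S w1.
Euclidean: no — w2 S w4 and w2 S w5, but not w4 S w5.
Only serial holds.

serial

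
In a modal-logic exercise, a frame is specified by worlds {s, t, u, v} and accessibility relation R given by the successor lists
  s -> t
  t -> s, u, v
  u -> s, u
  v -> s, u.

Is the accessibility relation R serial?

Serial: yes — every world has a successor (e.g. s R t).

Yes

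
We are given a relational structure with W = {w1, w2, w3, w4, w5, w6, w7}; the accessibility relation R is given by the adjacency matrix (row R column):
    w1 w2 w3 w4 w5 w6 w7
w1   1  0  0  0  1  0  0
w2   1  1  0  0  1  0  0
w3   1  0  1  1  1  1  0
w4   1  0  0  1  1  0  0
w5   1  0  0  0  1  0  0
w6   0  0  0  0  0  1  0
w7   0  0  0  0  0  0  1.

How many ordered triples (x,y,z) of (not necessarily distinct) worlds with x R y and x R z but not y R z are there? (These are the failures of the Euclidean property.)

Enumerating: (w2,w1,w2), (w2,w5,w2), (w3,w1,w3), (w3,w1,w4), (w3,w1,w6), (w3,w4,w3), (w3,w4,w6), (w3,w5,w3), (w3,w5,w4), (w3,w5,w6), (w3,w6,w1), (w3,w6,w3), (w3,w6,w4), (w3,w6,w5), (w4,w1,w4), (w4,w5,w4).

16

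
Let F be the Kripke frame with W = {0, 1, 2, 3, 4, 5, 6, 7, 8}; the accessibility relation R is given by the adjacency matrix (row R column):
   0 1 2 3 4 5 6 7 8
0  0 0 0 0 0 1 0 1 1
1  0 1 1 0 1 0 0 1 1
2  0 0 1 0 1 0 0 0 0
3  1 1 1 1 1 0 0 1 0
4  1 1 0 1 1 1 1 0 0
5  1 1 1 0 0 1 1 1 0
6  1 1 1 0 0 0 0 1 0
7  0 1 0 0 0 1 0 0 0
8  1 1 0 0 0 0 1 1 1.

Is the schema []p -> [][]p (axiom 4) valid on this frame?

No

Axiom 4 corresponds to the accessibility relation being transitive.
Transitive: no — 0 R 5 and 5 R 1, but not 0 R 1.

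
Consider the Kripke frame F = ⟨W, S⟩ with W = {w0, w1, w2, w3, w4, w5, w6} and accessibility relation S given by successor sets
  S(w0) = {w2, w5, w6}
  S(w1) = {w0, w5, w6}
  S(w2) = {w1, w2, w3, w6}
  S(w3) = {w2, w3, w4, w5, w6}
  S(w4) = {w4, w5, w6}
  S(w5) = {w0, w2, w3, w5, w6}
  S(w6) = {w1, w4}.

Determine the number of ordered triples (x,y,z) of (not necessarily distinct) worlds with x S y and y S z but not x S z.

Enumerating: (w0,w2,w1), (w0,w2,w3), (w0,w5,w0), (w0,w5,w3), (w0,w6,w1), (w0,w6,w4), (w1,w0,w2), (w1,w5,w2), (w1,w5,w3), (w1,w6,w1), (w1,w6,w4), (w2,w1,w0), … and 20 more.
Total: 32.

32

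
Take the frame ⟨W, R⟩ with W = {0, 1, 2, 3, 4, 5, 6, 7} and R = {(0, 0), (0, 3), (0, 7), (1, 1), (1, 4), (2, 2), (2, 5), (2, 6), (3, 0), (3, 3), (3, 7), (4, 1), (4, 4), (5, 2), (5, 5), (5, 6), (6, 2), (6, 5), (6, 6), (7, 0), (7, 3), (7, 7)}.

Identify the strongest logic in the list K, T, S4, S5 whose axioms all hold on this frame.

Reflexive (axiom T): yes — every world is R-related to itself.
Transitive (axiom 4): yes — every two-step R-path is closed by a direct edge.
Euclidean (axiom 5): yes — any two successors of a common world are R-related.
So F validates K, T, S4, S5. The strongest is S5.

S5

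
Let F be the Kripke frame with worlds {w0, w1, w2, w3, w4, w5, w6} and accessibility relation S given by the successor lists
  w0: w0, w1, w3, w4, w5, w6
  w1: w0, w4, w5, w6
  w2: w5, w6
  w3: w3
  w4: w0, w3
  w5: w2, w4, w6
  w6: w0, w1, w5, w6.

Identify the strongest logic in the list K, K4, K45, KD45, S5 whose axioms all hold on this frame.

Transitive (axiom 4): no — w0 S w5 and w5 S w2, but not w0 S w2.
Euclidean (axiom 5): no — w0 S w1 and w0 S w3, but not w1 S w3.
Serial (axiom D): yes — every world has a successor (e.g. w0 S w0).
Reflexive (axiom T): no — w1 is not related to itself.
So F validates K; K4 would additionally require S to be transitive. The strongest is K.

K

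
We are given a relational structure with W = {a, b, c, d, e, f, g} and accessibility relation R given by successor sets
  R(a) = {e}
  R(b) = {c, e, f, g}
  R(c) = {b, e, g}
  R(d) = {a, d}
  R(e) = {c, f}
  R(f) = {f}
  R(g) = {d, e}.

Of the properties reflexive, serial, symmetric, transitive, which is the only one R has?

serial

Reflexive: no — a is not related to itself.
Serial: yes — every world has a successor (e.g. a R e).
Symmetric: no — a R e but not e R a.
Transitive: no — a R e and e R c, but not a R c.
Only serial holds.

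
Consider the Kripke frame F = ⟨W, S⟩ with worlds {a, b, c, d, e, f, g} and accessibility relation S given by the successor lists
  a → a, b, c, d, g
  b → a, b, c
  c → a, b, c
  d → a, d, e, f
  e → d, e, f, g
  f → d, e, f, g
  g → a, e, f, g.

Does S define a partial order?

No

Reflexive: yes — every world is S-related to itself.
Transitive: no — a S d and d S e, but not a S e.
Antisymmetric: no — a S b and b S a with a ≠ b.
So S is not a partial order.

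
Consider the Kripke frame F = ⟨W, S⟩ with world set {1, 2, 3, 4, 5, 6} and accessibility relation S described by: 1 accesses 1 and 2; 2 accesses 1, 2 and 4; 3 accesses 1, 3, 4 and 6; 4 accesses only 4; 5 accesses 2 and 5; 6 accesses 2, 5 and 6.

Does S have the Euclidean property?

No

Euclidean: no — 2 S 1 and 2 S 4, but not 1 S 4.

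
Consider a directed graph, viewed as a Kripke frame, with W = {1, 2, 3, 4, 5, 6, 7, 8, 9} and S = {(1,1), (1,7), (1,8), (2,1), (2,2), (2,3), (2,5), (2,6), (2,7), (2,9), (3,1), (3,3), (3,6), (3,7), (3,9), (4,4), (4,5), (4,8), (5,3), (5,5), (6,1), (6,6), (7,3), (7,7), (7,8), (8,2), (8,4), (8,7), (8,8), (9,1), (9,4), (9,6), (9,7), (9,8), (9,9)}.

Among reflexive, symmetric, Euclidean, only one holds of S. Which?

Reflexive: yes — every world is S-related to itself.
Symmetric: no — 1 S 7 but not 7 S 1.
Euclidean: no — 2 S 1 and 2 S 3, but not 1 S 3.
Only reflexive holds.

reflexive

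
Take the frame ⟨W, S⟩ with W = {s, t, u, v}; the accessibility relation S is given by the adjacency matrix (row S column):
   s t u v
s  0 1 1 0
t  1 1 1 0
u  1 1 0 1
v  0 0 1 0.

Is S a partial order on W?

Reflexive: no — s is not related to itself.
Transitive: no — s S u and u S v, but not s S v.
Antisymmetric: no — s S t and t S s with s ≠ t.
So S is not a partial order.

No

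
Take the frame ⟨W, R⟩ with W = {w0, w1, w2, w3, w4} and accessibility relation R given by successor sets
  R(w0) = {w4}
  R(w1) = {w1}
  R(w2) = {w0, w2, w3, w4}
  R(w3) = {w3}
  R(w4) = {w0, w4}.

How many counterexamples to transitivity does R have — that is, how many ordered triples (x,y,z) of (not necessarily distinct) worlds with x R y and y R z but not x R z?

1

Enumerating: (w0,w4,w0).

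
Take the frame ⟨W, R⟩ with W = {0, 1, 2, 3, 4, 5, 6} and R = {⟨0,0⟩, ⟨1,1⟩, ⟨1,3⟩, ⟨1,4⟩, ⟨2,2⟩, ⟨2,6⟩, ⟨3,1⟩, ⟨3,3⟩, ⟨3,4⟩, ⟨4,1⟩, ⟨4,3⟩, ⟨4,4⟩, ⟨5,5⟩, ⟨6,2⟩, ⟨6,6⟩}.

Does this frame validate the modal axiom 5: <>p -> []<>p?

Axiom 5 corresponds to the accessibility relation being Euclidean.
Euclidean: yes — any two successors of a common world are R-related.

Yes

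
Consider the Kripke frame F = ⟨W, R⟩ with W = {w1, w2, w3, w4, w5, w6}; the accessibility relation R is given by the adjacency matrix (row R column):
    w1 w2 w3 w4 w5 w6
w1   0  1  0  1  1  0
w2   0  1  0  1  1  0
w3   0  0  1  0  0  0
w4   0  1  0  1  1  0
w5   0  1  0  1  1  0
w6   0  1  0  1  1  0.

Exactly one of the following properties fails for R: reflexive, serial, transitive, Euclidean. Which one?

Reflexive: no — w1 is not related to itself.
Serial: yes — every world has a successor (e.g. w1 R w2).
Transitive: yes — every two-step R-path is closed by a direct edge.
Euclidean: yes — any two successors of a common world are R-related.
Only reflexive fails.

reflexive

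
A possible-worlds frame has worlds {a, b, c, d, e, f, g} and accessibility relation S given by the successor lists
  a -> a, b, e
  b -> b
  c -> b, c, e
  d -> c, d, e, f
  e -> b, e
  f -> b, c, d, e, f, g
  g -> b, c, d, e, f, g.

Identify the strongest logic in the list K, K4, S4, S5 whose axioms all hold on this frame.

K

Transitive (axiom 4): no — d S c and c S b, but not d S b.
Reflexive (axiom T): yes — every world is S-related to itself.
Euclidean (axiom 5): no — a S b and a S e, but not b S e.
So F validates K; K4 would additionally require S to be transitive. The strongest is K.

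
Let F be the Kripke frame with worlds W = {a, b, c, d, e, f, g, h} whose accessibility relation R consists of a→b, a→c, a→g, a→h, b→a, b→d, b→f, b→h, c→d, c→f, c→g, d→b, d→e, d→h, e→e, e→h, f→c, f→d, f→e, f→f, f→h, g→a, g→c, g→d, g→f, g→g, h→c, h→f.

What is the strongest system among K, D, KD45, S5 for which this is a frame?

D

Serial (axiom D): yes — every world has a successor (e.g. a R b).
Euclidean (axiom 5): no — a R b and a R c, but not b R c.
Transitive (axiom 4): no — a R b and b R d, but not a R d.
Reflexive (axiom T): no — a is not related to itself.
So F validates K, D; KD45 would additionally require R to be Euclidean and transitive. The strongest is D.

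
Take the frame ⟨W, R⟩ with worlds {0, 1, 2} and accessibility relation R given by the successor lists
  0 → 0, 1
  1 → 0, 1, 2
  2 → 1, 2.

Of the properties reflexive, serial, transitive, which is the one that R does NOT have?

transitive

Reflexive: yes — every world is R-related to itself.
Serial: yes — every world has a successor (e.g. 0 R 0).
Transitive: no — 0 R 1 and 1 R 2, but not 0 R 2.
Only transitive fails.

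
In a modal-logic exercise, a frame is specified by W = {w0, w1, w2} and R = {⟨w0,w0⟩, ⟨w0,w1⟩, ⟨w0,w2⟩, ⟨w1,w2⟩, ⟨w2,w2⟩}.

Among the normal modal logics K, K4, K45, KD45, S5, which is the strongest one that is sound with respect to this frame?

K4

Transitive (axiom 4): yes — every two-step R-path is closed by a direct edge.
Euclidean (axiom 5): no — w0 R w2 and w0 R w1, but not w2 R w1.
Serial (axiom D): yes — every world has a successor (e.g. w0 R w0).
Reflexive (axiom T): no — w1 is not related to itself.
So F validates K, K4; K45 would additionally require R to be Euclidean. The strongest is K4.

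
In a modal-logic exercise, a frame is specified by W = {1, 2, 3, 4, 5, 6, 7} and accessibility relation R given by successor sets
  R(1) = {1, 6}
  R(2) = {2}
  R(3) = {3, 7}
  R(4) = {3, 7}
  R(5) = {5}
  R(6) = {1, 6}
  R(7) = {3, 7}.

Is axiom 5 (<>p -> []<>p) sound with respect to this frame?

Axiom 5 corresponds to the accessibility relation being Euclidean.
Euclidean: yes — any two successors of a common world are R-related.

Yes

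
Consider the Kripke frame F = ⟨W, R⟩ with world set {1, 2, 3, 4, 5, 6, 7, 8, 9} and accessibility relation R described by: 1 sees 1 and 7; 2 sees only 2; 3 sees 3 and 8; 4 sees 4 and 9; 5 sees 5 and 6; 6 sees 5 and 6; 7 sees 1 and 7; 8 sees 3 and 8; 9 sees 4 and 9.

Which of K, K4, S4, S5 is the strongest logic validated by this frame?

Transitive (axiom 4): yes — every two-step R-path is closed by a direct edge.
Reflexive (axiom T): yes — every world is R-related to itself.
Euclidean (axiom 5): yes — any two successors of a common world are R-related.
So F validates K, K4, S4, S5. The strongest is S5.

S5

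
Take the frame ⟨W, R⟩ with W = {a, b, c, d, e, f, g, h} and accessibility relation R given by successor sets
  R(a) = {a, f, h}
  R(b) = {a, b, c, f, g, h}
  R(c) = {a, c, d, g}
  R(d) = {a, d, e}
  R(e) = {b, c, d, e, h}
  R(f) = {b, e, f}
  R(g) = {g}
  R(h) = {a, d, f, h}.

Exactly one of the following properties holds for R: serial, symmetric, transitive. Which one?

Serial: yes — every world has a successor (e.g. a R a).
Symmetric: no — a R f but not f R a.
Transitive: no — a R f and f R b, but not a R b.
Only serial holds.

serial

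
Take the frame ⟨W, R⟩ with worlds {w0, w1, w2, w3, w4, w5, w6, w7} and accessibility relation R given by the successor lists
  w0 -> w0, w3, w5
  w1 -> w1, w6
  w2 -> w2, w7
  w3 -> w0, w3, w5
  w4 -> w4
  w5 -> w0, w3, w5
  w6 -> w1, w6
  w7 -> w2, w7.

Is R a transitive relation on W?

Transitive: yes — every two-step R-path is closed by a direct edge.

Yes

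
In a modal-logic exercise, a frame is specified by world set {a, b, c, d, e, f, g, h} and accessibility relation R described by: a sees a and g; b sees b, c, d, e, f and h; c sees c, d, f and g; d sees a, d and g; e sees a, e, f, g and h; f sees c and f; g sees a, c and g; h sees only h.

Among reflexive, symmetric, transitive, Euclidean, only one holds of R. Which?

reflexive

Reflexive: yes — every world is R-related to itself.
Symmetric: no — b R c but not c R b.
Transitive: no — a R g and g R c, but not a R c.
Euclidean: no — b R c and b R e, but not c R e.
Only reflexive holds.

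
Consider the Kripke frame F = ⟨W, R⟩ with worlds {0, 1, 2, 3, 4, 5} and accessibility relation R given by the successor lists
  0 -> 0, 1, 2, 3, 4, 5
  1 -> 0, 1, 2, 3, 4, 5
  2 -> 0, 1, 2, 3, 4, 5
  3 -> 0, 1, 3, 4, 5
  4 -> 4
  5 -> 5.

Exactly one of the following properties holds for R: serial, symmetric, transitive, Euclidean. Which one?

serial

Serial: yes — every world has a successor (e.g. 0 R 0).
Symmetric: no — 0 R 4 but not 4 R 0.
Transitive: no — 3 R 0 and 0 R 2, but not 3 R 2.
Euclidean: no — 0 R 3 and 0 R 2, but not 3 R 2.
Only serial holds.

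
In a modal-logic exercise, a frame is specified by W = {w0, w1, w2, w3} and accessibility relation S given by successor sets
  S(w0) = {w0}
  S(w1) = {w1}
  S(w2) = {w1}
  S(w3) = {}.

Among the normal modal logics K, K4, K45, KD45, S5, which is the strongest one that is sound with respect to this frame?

Transitive (axiom 4): yes — every two-step S-path is closed by a direct edge.
Euclidean (axiom 5): yes — any two successors of a common world are S-related.
Serial (axiom D): no — w3 has no S-successor.
Reflexive (axiom T): no — w2 is not related to itself.
So F validates K, K4, K45; KD45 would additionally require S to be serial. The strongest is K45.

K45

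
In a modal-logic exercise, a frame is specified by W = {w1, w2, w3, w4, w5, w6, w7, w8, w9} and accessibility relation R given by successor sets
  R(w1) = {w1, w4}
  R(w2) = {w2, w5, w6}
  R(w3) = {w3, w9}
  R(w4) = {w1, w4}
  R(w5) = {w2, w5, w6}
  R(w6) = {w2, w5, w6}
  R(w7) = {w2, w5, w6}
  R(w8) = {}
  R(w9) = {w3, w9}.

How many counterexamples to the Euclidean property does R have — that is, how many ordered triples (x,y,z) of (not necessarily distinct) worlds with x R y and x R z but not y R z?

0

R is Euclidean; there are no such tuples.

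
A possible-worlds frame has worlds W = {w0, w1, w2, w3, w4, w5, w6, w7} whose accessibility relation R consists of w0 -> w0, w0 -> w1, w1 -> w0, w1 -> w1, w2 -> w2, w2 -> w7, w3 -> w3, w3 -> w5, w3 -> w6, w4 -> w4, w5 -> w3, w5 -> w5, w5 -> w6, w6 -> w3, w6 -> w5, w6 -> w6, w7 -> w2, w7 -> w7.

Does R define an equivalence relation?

Yes

Reflexive: yes — every world is R-related to itself.
Symmetric: yes — every pair in R has its reverse in R.
Transitive: yes — every two-step R-path is closed by a direct edge.
So R is an equivalence relation.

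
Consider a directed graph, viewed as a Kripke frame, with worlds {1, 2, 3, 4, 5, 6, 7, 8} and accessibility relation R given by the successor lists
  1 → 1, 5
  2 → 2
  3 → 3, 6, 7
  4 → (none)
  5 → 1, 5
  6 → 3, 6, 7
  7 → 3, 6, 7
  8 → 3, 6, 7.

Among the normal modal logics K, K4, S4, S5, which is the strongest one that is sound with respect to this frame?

Transitive (axiom 4): yes — every two-step R-path is closed by a direct edge.
Reflexive (axiom T): no — 4 is not related to itself.
Euclidean (axiom 5): yes — any two successors of a common world are R-related.
So F validates K, K4; S4 would additionally require R to be reflexive. The strongest is K4.

K4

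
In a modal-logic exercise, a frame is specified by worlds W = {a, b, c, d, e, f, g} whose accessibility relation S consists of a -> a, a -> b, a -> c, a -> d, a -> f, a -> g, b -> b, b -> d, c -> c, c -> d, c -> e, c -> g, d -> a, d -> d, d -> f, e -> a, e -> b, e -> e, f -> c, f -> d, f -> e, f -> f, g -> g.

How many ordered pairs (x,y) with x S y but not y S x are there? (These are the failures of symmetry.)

Enumerating: (a,b), (a,c), (a,f), (a,g), (b,d), (c,d), (c,e), (c,g), (e,a), (e,b), (f,c), (f,e).

12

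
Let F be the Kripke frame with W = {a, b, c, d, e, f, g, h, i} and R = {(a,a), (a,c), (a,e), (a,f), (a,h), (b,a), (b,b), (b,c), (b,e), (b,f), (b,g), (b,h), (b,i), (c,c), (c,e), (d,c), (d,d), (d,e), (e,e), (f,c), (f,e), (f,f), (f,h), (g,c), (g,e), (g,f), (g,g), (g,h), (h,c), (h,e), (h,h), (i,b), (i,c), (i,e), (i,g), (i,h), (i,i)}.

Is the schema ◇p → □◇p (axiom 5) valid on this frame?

No

By correspondence theory, 5 is valid on a frame iff R is Euclidean.
Euclidean: no — a R c and a R f, but not c R f.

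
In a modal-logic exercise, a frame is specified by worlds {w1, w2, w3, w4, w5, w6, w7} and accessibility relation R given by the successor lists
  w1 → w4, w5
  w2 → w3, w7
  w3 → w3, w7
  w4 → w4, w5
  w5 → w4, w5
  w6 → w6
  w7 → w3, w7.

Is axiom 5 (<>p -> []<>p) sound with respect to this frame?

Yes

By correspondence theory, 5 is valid on a frame iff R is Euclidean.
Euclidean: yes — any two successors of a common world are R-related.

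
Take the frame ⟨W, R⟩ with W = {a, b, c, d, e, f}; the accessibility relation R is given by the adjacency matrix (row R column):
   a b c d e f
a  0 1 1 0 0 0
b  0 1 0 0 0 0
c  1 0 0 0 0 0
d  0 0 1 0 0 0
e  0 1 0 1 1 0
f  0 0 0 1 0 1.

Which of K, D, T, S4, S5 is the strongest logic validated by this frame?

D

Serial (axiom D): yes — every world has a successor (e.g. a R b).
Reflexive (axiom T): no — a is not related to itself.
Transitive (axiom 4): no — c R a and a R b, but not c R b.
Euclidean (axiom 5): no — a R b and a R c, but not b R c.
So F validates K, D; T would additionally require R to be reflexive. The strongest is D.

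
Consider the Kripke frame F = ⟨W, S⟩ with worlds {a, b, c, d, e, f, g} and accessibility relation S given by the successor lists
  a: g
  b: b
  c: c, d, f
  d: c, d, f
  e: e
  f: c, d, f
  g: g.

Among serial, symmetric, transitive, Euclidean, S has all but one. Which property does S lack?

Serial: yes — every world has a successor (e.g. a S g).
Symmetric: no — a S g but not g S a.
Transitive: yes — every two-step S-path is closed by a direct edge.
Euclidean: yes — any two successors of a common world are S-related.
Only symmetric fails.

symmetric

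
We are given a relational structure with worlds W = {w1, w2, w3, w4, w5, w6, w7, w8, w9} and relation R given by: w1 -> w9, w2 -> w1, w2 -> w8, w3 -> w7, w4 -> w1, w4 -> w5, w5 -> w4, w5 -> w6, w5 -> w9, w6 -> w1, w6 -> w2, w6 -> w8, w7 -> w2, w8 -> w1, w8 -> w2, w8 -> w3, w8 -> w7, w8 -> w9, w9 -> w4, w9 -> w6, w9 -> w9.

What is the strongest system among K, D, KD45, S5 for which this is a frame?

Serial (axiom D): yes — every world has a successor (e.g. w1 R w9).
Euclidean (axiom 5): no — w2 R w1 and w2 R w8, but not w1 R w8.
Transitive (axiom 4): no — w1 R w9 and w9 R w4, but not w1 R w4.
Reflexive (axiom T): no — w1 is not related to itself.
So F validates K, D; KD45 would additionally require R to be Euclidean and transitive. The strongest is D.

D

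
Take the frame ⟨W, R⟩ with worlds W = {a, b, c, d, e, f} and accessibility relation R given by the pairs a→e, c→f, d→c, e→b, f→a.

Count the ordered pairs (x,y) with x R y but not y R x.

5

Enumerating: (a,e), (c,f), (d,c), (e,b), (f,a).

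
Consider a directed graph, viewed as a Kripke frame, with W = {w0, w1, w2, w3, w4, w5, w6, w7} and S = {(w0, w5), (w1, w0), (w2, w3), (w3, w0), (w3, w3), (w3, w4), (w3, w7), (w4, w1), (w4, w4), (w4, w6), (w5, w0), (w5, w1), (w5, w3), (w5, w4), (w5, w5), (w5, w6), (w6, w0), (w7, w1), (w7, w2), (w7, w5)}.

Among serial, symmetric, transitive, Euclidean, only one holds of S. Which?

serial

Serial: yes — every world has a successor (e.g. w0 S w5).
Symmetric: no — w1 S w0 but not w0 S w1.
Transitive: no — w0 S w5 and w5 S w1, but not w0 S w1.
Euclidean: no — w3 S w0 and w3 S w4, but not w0 S w4.
Only serial holds.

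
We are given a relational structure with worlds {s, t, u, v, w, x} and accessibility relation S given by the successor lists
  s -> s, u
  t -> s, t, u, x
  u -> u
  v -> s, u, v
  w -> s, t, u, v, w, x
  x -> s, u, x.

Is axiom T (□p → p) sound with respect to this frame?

Yes

The schema T characterises exactly the reflexive frames.
Reflexive: yes — every world is S-related to itself.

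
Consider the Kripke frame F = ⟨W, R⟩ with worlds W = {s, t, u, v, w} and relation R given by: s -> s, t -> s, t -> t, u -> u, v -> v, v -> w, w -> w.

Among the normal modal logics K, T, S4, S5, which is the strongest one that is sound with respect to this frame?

S4

Reflexive (axiom T): yes — every world is R-related to itself.
Transitive (axiom 4): yes — every two-step R-path is closed by a direct edge.
Euclidean (axiom 5): no — t R s and t R t, but not s R t.
So F validates K, T, S4; S5 would additionally require R to be Euclidean. The strongest is S4.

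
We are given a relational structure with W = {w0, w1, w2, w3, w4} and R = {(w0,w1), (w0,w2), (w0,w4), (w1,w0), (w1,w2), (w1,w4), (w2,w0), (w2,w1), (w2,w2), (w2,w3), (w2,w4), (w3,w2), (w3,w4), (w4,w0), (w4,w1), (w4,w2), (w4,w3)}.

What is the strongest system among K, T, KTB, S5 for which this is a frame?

K

Reflexive (axiom T): no — w0 is not related to itself.
Symmetric (axiom B): yes — every pair in R has its reverse in R.
Euclidean (axiom 5): no — w2 R w0 and w2 R w3, but not w0 R w3.
So F validates K; T would additionally require R to be reflexive. The strongest is K.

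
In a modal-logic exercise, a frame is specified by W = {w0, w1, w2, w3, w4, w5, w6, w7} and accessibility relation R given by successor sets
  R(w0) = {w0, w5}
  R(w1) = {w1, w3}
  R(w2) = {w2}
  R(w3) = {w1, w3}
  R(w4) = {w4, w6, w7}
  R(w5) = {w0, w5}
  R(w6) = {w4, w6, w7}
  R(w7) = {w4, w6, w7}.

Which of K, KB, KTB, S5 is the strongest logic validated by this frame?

Symmetric (axiom B): yes — every pair in R has its reverse in R.
Reflexive (axiom T): yes — every world is R-related to itself.
Euclidean (axiom 5): yes — any two successors of a common world are R-related.
So F validates K, KB, KTB, S5. The strongest is S5.

S5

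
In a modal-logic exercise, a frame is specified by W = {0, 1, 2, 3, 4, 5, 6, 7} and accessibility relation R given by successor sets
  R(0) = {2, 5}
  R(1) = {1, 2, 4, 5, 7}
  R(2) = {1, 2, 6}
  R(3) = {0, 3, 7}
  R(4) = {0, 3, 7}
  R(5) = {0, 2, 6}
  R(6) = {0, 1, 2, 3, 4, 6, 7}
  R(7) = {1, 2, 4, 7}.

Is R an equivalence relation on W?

Reflexive: no — 0 is not related to itself.
Symmetric: no — 0 R 2 but not 2 R 0.
Transitive: no — 0 R 2 and 2 R 1, but not 0 R 1.
So R is not an equivalence relation.

No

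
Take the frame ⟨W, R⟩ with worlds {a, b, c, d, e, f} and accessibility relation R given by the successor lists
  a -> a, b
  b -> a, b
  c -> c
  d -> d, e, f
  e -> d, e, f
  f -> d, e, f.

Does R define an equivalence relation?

Reflexive: yes — every world is R-related to itself.
Symmetric: yes — every pair in R has its reverse in R.
Transitive: yes — every two-step R-path is closed by a direct edge.
So R is an equivalence relation.

Yes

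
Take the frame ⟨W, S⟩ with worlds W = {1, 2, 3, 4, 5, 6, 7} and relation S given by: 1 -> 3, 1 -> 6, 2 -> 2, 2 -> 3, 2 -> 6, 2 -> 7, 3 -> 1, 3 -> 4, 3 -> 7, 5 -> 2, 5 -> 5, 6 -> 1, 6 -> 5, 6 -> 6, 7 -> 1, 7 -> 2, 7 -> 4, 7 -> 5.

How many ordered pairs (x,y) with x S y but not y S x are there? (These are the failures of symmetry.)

Enumerating: (2,3), (2,6), (3,4), (3,7), (5,2), (6,5), (7,1), (7,4), (7,5).

9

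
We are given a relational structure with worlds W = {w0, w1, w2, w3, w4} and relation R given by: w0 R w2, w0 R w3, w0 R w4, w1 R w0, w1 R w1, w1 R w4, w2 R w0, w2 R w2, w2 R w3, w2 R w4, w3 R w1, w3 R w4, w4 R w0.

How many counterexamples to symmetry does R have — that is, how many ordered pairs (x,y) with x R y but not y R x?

Enumerating: (w0,w3), (w1,w0), (w1,w4), (w2,w3), (w2,w4), (w3,w1), (w3,w4).

7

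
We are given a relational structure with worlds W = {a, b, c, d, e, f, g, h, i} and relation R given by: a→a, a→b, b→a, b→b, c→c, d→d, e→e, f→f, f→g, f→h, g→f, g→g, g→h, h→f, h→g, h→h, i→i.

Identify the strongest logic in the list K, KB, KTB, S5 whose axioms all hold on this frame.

Symmetric (axiom B): yes — every pair in R has its reverse in R.
Reflexive (axiom T): yes — every world is R-related to itself.
Euclidean (axiom 5): yes — any two successors of a common world are R-related.
So F validates K, KB, KTB, S5. The strongest is S5.

S5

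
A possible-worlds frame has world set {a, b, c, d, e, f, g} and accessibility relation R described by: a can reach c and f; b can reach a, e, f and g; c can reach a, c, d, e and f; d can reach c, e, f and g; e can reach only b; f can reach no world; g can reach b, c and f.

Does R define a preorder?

No

Reflexive: no — a is not related to itself.
Transitive: no — a R c and c R d, but not a R d.
So R is not a preorder.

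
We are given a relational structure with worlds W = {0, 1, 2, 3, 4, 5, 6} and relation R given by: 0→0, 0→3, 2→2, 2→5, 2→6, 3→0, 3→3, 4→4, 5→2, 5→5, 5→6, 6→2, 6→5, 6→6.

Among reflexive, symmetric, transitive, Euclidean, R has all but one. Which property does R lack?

Reflexive: no — 1 is not related to itself.
Symmetric: yes — every pair in R has its reverse in R.
Transitive: yes — every two-step R-path is closed by a direct edge.
Euclidean: yes — any two successors of a common world are R-related.
Only reflexive fails.

reflexive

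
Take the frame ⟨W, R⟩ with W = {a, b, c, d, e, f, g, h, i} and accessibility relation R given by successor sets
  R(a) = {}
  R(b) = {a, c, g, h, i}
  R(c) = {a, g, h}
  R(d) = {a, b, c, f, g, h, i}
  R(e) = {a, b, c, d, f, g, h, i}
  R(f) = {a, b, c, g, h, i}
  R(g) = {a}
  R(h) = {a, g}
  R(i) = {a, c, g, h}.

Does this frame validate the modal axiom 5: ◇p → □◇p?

No

By correspondence theory, 5 is valid on a frame iff R is Euclidean.
Euclidean: no — b R a and b R c, but not a R c.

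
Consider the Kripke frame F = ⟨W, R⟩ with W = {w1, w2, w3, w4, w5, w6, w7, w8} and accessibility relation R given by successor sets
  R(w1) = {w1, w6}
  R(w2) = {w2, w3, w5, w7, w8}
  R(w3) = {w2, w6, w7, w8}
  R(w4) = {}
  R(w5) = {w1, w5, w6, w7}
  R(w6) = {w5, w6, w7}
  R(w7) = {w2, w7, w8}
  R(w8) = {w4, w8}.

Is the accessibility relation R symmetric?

Symmetric: no — w1 R w6 but not w6 R w1.

No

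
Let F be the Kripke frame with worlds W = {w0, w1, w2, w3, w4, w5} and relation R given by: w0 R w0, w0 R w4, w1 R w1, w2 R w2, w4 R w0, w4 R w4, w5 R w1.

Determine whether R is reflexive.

Reflexive: no — w3 is not related to itself.

No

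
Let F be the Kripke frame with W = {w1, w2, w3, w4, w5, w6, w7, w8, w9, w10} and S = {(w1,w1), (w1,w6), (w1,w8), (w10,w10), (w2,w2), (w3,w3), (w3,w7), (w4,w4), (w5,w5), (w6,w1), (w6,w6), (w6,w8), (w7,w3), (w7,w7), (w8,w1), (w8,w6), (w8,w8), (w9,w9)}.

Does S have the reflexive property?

Reflexive: yes — every world is S-related to itself.

Yes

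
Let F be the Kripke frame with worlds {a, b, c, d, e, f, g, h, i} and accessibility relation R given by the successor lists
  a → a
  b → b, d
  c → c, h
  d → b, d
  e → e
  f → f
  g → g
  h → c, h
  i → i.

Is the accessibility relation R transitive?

Yes

Transitive: yes — every two-step R-path is closed by a direct edge.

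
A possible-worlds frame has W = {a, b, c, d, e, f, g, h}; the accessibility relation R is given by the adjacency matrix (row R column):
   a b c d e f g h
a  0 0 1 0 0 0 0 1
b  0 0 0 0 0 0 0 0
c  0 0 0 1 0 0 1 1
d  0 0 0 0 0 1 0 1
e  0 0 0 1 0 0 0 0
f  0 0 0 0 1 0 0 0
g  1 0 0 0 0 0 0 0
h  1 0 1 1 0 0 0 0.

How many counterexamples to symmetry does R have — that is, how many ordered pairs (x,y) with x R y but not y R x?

7

Enumerating: (a,c), (c,d), (c,g), (d,f), (e,d), (f,e), (g,a).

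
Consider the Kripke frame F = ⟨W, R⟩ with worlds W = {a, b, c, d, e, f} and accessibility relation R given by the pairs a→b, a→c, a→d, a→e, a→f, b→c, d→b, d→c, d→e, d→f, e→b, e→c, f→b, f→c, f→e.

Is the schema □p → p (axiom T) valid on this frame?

By correspondence theory, T is valid on a frame iff R is reflexive.
Reflexive: no — a is not related to itself.

No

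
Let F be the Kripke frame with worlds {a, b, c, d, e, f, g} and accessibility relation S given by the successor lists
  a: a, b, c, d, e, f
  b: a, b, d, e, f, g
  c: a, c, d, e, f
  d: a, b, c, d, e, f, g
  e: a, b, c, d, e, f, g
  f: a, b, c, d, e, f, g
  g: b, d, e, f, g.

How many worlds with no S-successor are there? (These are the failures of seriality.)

0

S is serial; there are no such worlds.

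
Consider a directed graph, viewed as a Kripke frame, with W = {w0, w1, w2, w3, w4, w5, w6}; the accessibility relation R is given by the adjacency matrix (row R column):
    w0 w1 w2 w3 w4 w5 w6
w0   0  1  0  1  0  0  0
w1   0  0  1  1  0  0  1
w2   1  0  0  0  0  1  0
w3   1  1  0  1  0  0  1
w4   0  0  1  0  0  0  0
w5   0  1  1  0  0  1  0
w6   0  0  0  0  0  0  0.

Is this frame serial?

Serial: no — w6 has no R-successor.

No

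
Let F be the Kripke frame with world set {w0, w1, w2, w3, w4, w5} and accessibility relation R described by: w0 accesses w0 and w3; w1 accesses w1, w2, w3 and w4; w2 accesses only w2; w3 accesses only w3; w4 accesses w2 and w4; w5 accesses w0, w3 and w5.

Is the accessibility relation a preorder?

Yes

Reflexive: yes — every world is R-related to itself.
Transitive: yes — every two-step R-path is closed by a direct edge.
So R is a preorder.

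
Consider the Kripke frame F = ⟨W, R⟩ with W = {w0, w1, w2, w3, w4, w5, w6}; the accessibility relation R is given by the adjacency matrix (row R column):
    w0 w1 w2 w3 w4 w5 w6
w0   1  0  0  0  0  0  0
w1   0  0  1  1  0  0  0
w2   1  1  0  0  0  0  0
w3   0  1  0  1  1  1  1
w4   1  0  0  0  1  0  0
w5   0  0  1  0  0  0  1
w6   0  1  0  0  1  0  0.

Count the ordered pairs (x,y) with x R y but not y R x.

Enumerating: (w2,w0), (w3,w4), (w3,w5), (w3,w6), (w4,w0), (w5,w2), (w5,w6), (w6,w1), (w6,w4).

9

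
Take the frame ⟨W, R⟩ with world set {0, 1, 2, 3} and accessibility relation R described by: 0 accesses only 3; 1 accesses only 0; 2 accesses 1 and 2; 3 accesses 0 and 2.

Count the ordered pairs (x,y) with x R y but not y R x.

3

Enumerating: (1,0), (2,1), (3,2).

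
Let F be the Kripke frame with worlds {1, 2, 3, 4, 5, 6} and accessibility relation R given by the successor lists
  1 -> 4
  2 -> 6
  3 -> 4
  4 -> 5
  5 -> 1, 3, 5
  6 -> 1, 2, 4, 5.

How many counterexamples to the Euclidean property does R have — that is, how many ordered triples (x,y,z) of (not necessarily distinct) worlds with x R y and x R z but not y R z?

Enumerating: (1,4,4), (2,6,6), (3,4,4), (5,1,1), (5,1,3), (5,1,5), (5,3,1), (5,3,3), (5,3,5), (6,1,1), (6,1,2), (6,1,5), … and 9 more.
Total: 21.

21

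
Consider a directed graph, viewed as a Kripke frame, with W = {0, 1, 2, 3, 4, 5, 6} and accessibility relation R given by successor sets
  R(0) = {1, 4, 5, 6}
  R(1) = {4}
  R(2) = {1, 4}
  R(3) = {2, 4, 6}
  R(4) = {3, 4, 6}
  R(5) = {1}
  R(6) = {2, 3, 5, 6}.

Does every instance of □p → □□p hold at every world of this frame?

No

Axiom 4 corresponds to the accessibility relation being transitive.
Transitive: no — 0 R 4 and 4 R 3, but not 0 R 3.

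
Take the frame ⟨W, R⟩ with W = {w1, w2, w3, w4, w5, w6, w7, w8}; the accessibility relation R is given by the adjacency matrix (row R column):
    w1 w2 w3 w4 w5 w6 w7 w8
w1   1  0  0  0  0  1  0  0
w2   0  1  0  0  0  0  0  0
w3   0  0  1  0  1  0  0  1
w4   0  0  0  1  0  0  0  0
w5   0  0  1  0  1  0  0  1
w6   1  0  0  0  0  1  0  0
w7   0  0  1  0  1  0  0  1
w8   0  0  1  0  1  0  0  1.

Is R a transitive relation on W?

Yes

Transitive: yes — every two-step R-path is closed by a direct edge.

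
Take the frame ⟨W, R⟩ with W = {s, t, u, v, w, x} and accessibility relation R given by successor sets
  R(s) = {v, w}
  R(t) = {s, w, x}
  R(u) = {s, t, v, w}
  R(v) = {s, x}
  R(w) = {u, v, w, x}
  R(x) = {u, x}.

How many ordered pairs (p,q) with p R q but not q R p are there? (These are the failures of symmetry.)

11

Enumerating: (s,w), (t,s), (t,w), (t,x), (u,s), (u,t), (u,v), (v,x), (w,v), (w,x), (x,u).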